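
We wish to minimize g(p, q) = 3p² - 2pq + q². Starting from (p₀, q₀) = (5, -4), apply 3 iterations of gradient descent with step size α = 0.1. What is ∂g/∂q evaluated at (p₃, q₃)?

∇g = (6p - 2q, -2p + 2q)
(p₁, q₁) = (5, -4) − 0.1·(38, -18) = (1.2, -2.2)
(p₂, q₂) = (1.2, -2.2) − 0.1·(11.6, -6.8) = (0.04, -1.52)
(p₃, q₃) = (0.04, -1.52) − 0.1·(3.28, -3.12) = (-0.288, -1.208)
∂g/∂q at (-0.288, -1.208) = -1.84

-1.84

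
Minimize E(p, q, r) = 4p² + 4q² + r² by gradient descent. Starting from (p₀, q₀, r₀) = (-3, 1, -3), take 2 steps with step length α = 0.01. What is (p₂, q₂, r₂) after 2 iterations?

∇E = (8p, 8q, 2r)
(p₁, q₁, r₁) = (-3, 1, -3) − 0.01·(-24, 8, -6) = (-2.76, 0.92, -2.94)
(p₂, q₂, r₂) = (-2.76, 0.92, -2.94) − 0.01·(-22.08, 7.36, -5.88) = (-2.5392, 0.8464, -2.8812)

(-2.5392, 0.8464, -2.8812)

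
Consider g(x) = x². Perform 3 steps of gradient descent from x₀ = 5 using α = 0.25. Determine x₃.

g′(x) = 2x
Step 1: g′(5) = 10; x₁ = 5 − 0.25·10 = 2.5
Step 2: g′(2.5) = 5; x₂ = 2.5 − 0.25·5 = 1.25
Step 3: g′(1.25) = 2.5; x₃ = 1.25 − 0.25·2.5 = 0.625

0.625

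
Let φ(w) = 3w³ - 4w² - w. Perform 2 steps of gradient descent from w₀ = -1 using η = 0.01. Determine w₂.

φ′(w) = 9w² - 8w - 1
w₁ = -1 − 0.01·16 = -1.16
w₂ = -1.16 − 0.01·20.3904 = -1.363904

-1.363904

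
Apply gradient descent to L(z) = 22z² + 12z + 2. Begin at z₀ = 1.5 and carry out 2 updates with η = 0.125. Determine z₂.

L′(z) = 44z + 12
Step 1: L′(1.5) = 78; z₁ = 1.5 − 0.125·78 = -8.25
Step 2: L′(-8.25) = -351; z₂ = -8.25 − 0.125·(-351) = 35.625

35.625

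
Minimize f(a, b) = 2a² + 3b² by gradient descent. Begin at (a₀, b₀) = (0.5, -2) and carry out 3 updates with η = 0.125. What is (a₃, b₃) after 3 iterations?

∇f = (4a, 6b)
(a₁, b₁) = (0.5, -2) − 0.125·(2, -12) = (0.25, -0.5)
(a₂, b₂) = (0.25, -0.5) − 0.125·(1, -3) = (0.125, -0.125)
(a₃, b₃) = (0.125, -0.125) − 0.125·(0.5, -0.75) = (0.0625, -0.03125)

(0.0625, -0.03125)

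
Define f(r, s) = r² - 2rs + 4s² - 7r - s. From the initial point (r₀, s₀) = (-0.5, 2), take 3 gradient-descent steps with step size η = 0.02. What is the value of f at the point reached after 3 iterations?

∇f = (2r - 2s - 7, -2r + 8s - 1)
Step 1: at (-0.5, 2), ∇f = (-12, 16) → (-0.5, 2) − 0.02·(-12, 16) = (-0.26, 1.68)
Step 2: at (-0.26, 1.68), ∇f = (-10.88, 12.96) → (-0.26, 1.68) − 0.02·(-10.88, 12.96) = (-0.0424, 1.4208)
Step 3: at (-0.0424, 1.4208), ∇f = (-9.9264, 10.4512) → (-0.0424, 1.4208) − 0.02·(-9.9264, 10.4512) = (0.156128, 1.211776)
f(0.156128, 1.211776) = 3.214923922432

3.214923922432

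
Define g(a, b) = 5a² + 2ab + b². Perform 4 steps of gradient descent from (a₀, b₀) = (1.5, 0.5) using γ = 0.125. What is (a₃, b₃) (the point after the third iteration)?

∇g = (10a + 2b, 2a + 2b)
Step 1: at (1.5, 0.5), ∇g = (16, 4) → (1.5, 0.5) − 0.125·(16, 4) = (-0.5, 0)
Step 2: at (-0.5, 0), ∇g = (-5, -1) → (-0.5, 0) − 0.125·(-5, -1) = (0.125, 0.125)
Step 3: at (0.125, 0.125), ∇g = (1.5, 0.5) → (0.125, 0.125) − 0.125·(1.5, 0.5) = (-0.0625, 0.0625)

(-0.0625, 0.0625)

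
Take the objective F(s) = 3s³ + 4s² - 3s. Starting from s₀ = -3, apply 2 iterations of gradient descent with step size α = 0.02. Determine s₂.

F′(s) = 9s² + 8s - 3
s₁ = -3 − 0.02·54 = -4.08
s₂ = -4.08 − 0.02·114.1776 = -6.363552

-6.363552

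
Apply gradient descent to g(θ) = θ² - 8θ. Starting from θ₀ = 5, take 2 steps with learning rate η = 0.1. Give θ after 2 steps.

g′(θ) = 2θ - 8
Step 1: g′(5) = 2; θ₁ = 5 − 0.1·2 = 4.8
Step 2: g′(4.8) = 1.6; θ₂ = 4.8 − 0.1·1.6 = 4.64

4.64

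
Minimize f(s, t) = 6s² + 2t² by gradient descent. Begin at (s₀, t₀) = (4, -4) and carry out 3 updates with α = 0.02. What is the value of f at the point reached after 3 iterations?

37.902553186304

∇f = (12s, 4t)
Step 1: at (4, -4), ∇f = (48, -16) → (4, -4) − 0.02·(48, -16) = (3.04, -3.68)
Step 2: at (3.04, -3.68), ∇f = (36.48, -14.72) → (3.04, -3.68) − 0.02·(36.48, -14.72) = (2.3104, -3.3856)
Step 3: at (2.3104, -3.3856), ∇f = (27.7248, -13.5424) → (2.3104, -3.3856) − 0.02·(27.7248, -13.5424) = (1.755904, -3.114752)
f(1.755904, -3.114752) = 37.902553186304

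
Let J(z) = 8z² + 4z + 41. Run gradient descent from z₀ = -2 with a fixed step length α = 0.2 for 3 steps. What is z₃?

18.384

J′(z) = 16z + 4
Step 1: J′(-2) = -28; z₁ = -2 − 0.2·(-28) = 3.6
Step 2: J′(3.6) = 61.6; z₂ = 3.6 − 0.2·61.6 = -8.72
Step 3: J′(-8.72) = -135.52; z₃ = -8.72 − 0.2·(-135.52) = 18.384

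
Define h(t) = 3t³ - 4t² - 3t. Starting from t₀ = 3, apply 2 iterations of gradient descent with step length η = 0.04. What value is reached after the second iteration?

0.974784

h′(t) = 9t² - 8t - 3
Step 1: h′(3) = 54; t₁ = 3 − 0.04·54 = 0.84
Step 2: h′(0.84) = -3.3696; t₂ = 0.84 − 0.04·(-3.3696) = 0.974784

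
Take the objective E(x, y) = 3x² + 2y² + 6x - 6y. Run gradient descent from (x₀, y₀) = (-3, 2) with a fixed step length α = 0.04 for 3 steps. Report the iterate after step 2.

∇E = (6x + 6, 4y - 6)
Step 1: at (-3, 2), ∇E = (-12, 2) → (-3, 2) − 0.04·(-12, 2) = (-2.52, 1.92)
Step 2: at (-2.52, 1.92), ∇E = (-9.12, 1.68) → (-2.52, 1.92) − 0.04·(-9.12, 1.68) = (-2.1552, 1.8528)

(-2.1552, 1.8528)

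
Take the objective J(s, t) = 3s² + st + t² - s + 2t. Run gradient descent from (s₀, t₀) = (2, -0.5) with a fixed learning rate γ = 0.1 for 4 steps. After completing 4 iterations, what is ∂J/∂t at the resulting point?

0.2775

∇J = (6s + t - 1, s + 2t + 2)
Step 1: at (2, -0.5), ∇J = (10.5, 3) → (2, -0.5) − 0.1·(10.5, 3) = (0.95, -0.8)
Step 2: at (0.95, -0.8), ∇J = (3.9, 1.35) → (0.95, -0.8) − 0.1·(3.9, 1.35) = (0.56, -0.935)
Step 3: at (0.56, -0.935), ∇J = (1.425, 0.69) → (0.56, -0.935) − 0.1·(1.425, 0.69) = (0.4175, -1.004)
Step 4: at (0.4175, -1.004), ∇J = (0.501, 0.4095) → (0.4175, -1.004) − 0.1·(0.501, 0.4095) = (0.3674, -1.04495)
∂J/∂t at (0.3674, -1.04495) = 0.2775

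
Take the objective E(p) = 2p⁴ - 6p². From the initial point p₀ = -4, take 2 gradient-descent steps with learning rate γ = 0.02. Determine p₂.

E′(p) = 8p³ - 12p
Step 1: E′(-4) = -464; p₁ = -4 − 0.02·(-464) = 5.28
Step 2: E′(5.28) = 1114.223616; p₂ = 5.28 − 0.02·1114.223616 = -17.00447232

-17.00447232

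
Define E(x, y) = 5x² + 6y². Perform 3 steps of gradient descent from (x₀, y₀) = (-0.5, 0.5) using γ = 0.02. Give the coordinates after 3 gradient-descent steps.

(-0.256, 0.219488)

∇E = (10x, 12y)
(x₁, y₁) = (-0.5, 0.5) − 0.02·(-5, 6) = (-0.4, 0.38)
(x₂, y₂) = (-0.4, 0.38) − 0.02·(-4, 4.56) = (-0.32, 0.2888)
(x₃, y₃) = (-0.32, 0.2888) − 0.02·(-3.2, 3.4656) = (-0.256, 0.219488)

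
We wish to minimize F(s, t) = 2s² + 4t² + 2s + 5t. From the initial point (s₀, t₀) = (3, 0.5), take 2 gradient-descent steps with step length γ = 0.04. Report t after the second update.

∇F = (4s + 2, 8t + 5)
(s₁, t₁) = (3, 0.5) − 0.04·(14, 9) = (2.44, 0.14)
(s₂, t₂) = (2.44, 0.14) − 0.04·(11.76, 6.12) = (1.9696, -0.1048)
t = -0.1048

-0.1048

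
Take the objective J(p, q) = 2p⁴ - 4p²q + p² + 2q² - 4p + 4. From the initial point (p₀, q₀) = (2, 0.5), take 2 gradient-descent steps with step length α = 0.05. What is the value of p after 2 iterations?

∇J = (8p³ - 8pq + 2p - 4, -4p² + 4q)
Step 1: at (2, 0.5), ∇J = (56, -14) → (2, 0.5) − 0.05·(56, -14) = (-0.8, 1.2)
Step 2: at (-0.8, 1.2), ∇J = (-2.016, 2.24) → (-0.8, 1.2) − 0.05·(-2.016, 2.24) = (-0.6992, 1.088)
p = -0.6992

-0.6992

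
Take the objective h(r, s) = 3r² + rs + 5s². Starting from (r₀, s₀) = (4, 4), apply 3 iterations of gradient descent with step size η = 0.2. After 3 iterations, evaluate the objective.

156.30336

∇h = (6r + s, r + 10s)
Step 1: at (4, 4), ∇h = (28, 44) → (4, 4) − 0.2·(28, 44) = (-1.6, -4.8)
Step 2: at (-1.6, -4.8), ∇h = (-14.4, -49.6) → (-1.6, -4.8) − 0.2·(-14.4, -49.6) = (1.28, 5.12)
Step 3: at (1.28, 5.12), ∇h = (12.8, 52.48) → (1.28, 5.12) − 0.2·(12.8, 52.48) = (-1.28, -5.376)
h(-1.28, -5.376) = 156.30336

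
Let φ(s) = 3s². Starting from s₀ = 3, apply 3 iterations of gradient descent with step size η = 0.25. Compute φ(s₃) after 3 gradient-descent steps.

φ′(s) = 6s
Step 1: φ′(3) = 18; s₁ = 3 − 0.25·18 = -1.5
Step 2: φ′(-1.5) = -9; s₂ = -1.5 − 0.25·(-9) = 0.75
Step 3: φ′(0.75) = 4.5; s₃ = 0.75 − 0.25·4.5 = -0.375
φ(-0.375) = 0.421875

0.421875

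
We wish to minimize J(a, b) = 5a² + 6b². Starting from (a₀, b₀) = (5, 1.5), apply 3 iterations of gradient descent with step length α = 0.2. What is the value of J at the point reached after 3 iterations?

226.648736

∇J = (10a, 12b)
(a₁, b₁) = (5, 1.5) − 0.2·(50, 18) = (-5, -2.1)
(a₂, b₂) = (-5, -2.1) − 0.2·(-50, -25.2) = (5, 2.94)
(a₃, b₃) = (5, 2.94) − 0.2·(50, 35.28) = (-5, -4.116)
J(-5, -4.116) = 226.648736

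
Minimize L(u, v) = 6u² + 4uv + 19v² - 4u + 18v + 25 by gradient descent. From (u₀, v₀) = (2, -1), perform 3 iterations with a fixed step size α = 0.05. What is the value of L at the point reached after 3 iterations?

∇L = (12u + 4v - 4, 4u + 38v + 18)
Step 1: at (2, -1), ∇L = (16, -12) → (2, -1) − 0.05·(16, -12) = (1.2, -0.4)
Step 2: at (1.2, -0.4), ∇L = (8.8, 7.6) → (1.2, -0.4) − 0.05·(8.8, 7.6) = (0.76, -0.78)
Step 3: at (0.76, -0.78), ∇L = (2, -8.6) → (0.76, -0.78) − 0.05·(2, -8.6) = (0.66, -0.35)
L(0.66, -0.35) = 20.0771

20.0771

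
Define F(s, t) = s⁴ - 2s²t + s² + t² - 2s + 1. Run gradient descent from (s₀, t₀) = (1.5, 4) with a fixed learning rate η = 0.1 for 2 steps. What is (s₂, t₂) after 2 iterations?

∇F = (4s³ - 4st + 2s - 2, -2s² + 2t)
Step 1: at (1.5, 4), ∇F = (-9.5, 3.5) → (1.5, 4) − 0.1·(-9.5, 3.5) = (2.45, 3.65)
Step 2: at (2.45, 3.65), ∇F = (25.9545, -4.705) → (2.45, 3.65) − 0.1·(25.9545, -4.705) = (-0.14545, 4.1205)

(-0.14545, 4.1205)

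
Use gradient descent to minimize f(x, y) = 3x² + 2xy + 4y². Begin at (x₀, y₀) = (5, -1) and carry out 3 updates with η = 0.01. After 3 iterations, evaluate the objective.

∇f = (6x + 2y, 2x + 8y)
Step 1: at (5, -1), ∇f = (28, 2) → (5, -1) − 0.01·(28, 2) = (4.72, -1.02)
Step 2: at (4.72, -1.02), ∇f = (26.28, 1.28) → (4.72, -1.02) − 0.01·(26.28, 1.28) = (4.4572, -1.0328)
Step 3: at (4.4572, -1.0328), ∇f = (24.6776, 0.652) → (4.4572, -1.0328) − 0.01·(24.6776, 0.652) = (4.210424, -1.03932)
f(4.210424, -1.03932) = 48.751799285568

48.751799285568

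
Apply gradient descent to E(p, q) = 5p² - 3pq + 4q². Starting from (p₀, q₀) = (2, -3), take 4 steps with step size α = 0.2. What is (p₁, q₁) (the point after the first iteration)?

∇E = (10p - 3q, -3p + 8q)
(p₁, q₁) = (2, -3) − 0.2·(29, -30) = (-3.8, 3)

(-3.8, 3)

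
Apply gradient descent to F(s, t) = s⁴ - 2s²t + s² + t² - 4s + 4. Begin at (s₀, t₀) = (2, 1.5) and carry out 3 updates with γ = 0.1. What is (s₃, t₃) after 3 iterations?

(0.9504, 1.312)

∇F = (4s³ - 4st + 2s - 4, -2s² + 2t)
Step 1: at (2, 1.5), ∇F = (20, -5) → (2, 1.5) − 0.1·(20, -5) = (0, 2)
Step 2: at (0, 2), ∇F = (-4, 4) → (0, 2) − 0.1·(-4, 4) = (0.4, 1.6)
Step 3: at (0.4, 1.6), ∇F = (-5.504, 2.88) → (0.4, 1.6) − 0.1·(-5.504, 2.88) = (0.9504, 1.312)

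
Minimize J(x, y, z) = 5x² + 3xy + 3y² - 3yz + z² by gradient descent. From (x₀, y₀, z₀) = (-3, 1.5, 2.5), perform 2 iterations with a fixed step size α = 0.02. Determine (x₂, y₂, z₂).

∇J = (10x + 3y, 3x + 6y - 3z, -3y + 2z)
(x₁, y₁, z₁) = (-3, 1.5, 2.5) − 0.02·(-25.5, -7.5, 0.5) = (-2.49, 1.65, 2.49)
(x₂, y₂, z₂) = (-2.49, 1.65, 2.49) − 0.02·(-19.95, -5.04, 0.03) = (-2.091, 1.7508, 2.4894)

(-2.091, 1.7508, 2.4894)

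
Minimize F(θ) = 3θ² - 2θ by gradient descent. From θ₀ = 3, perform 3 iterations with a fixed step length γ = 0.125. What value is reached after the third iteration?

0.375

F′(θ) = 6θ - 2
Step 1: F′(3) = 16; θ₁ = 3 − 0.125·16 = 1
Step 2: F′(1) = 4; θ₂ = 1 − 0.125·4 = 0.5
Step 3: F′(0.5) = 1; θ₃ = 0.5 − 0.125·1 = 0.375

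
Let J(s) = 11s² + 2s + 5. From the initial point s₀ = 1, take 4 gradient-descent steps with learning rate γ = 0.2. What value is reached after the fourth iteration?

J′(s) = 22s + 2
Step 1: J′(1) = 24; s₁ = 1 − 0.2·24 = -3.8
Step 2: J′(-3.8) = -81.6; s₂ = -3.8 − 0.2·(-81.6) = 12.52
Step 3: J′(12.52) = 277.44; s₃ = 12.52 − 0.2·277.44 = -42.968
Step 4: J′(-42.968) = -943.296; s₄ = -42.968 − 0.2·(-943.296) = 145.6912

145.6912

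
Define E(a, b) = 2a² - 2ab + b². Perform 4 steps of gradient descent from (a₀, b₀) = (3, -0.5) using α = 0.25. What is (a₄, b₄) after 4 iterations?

(0.28125, 0.40625)

∇E = (4a - 2b, -2a + 2b)
Step 1: at (3, -0.5), ∇E = (13, -7) → (3, -0.5) − 0.25·(13, -7) = (-0.25, 1.25)
Step 2: at (-0.25, 1.25), ∇E = (-3.5, 3) → (-0.25, 1.25) − 0.25·(-3.5, 3) = (0.625, 0.5)
Step 3: at (0.625, 0.5), ∇E = (1.5, -0.25) → (0.625, 0.5) − 0.25·(1.5, -0.25) = (0.25, 0.5625)
Step 4: at (0.25, 0.5625), ∇E = (-0.125, 0.625) → (0.25, 0.5625) − 0.25·(-0.125, 0.625) = (0.28125, 0.40625)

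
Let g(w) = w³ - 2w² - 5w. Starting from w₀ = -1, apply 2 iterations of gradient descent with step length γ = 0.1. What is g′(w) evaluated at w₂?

9.243632

g′(w) = 3w² - 4w - 5
Step 1: g′(-1) = 2; w₁ = -1 − 0.1·2 = -1.2
Step 2: g′(-1.2) = 4.12; w₂ = -1.2 − 0.1·4.12 = -1.612
g′(w) at (-1.612) = 9.243632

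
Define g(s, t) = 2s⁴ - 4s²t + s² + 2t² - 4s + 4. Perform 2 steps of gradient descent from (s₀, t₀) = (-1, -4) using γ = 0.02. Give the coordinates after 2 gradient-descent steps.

(0.04936192, -3.311488)

∇g = (8s³ - 8st + 2s - 4, -4s² + 4t)
Step 1: at (-1, -4), ∇g = (-46, -20) → (-1, -4) − 0.02·(-46, -20) = (-0.08, -3.6)
Step 2: at (-0.08, -3.6), ∇g = (-6.468096, -14.4256) → (-0.08, -3.6) − 0.02·(-6.468096, -14.4256) = (0.04936192, -3.311488)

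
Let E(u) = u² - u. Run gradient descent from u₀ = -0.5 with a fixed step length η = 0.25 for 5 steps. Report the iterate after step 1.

E′(u) = 2u - 1
Step 1: E′(-0.5) = -2; u₁ = -0.5 − 0.25·(-2) = 0

0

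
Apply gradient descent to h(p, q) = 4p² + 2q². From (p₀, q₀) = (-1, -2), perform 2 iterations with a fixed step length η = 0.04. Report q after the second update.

∇h = (8p, 4q)
Step 1: at (-1, -2), ∇h = (-8, -8) → (-1, -2) − 0.04·(-8, -8) = (-0.68, -1.68)
Step 2: at (-0.68, -1.68), ∇h = (-5.44, -6.72) → (-0.68, -1.68) − 0.04·(-5.44, -6.72) = (-0.4624, -1.4112)
q = -1.4112

-1.4112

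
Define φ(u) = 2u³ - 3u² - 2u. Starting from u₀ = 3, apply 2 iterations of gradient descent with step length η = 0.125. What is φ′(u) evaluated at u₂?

74.66552734375

φ′(u) = 6u² - 6u - 2
Step 1: φ′(3) = 34; u₁ = 3 − 0.125·34 = -1.25
Step 2: φ′(-1.25) = 14.875; u₂ = -1.25 − 0.125·14.875 = -3.109375
φ′(u) at (-3.109375) = 74.66552734375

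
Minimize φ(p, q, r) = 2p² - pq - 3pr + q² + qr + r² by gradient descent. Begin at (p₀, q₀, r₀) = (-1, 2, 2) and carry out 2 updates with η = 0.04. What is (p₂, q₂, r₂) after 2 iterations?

∇φ = (4p - q - 3r, -p + 2q + r, -3p + q + 2r)
(p₁, q₁, r₁) = (-1, 2, 2) − 0.04·(-12, 7, 9) = (-0.52, 1.72, 1.64)
(p₂, q₂, r₂) = (-0.52, 1.72, 1.64) − 0.04·(-8.72, 5.6, 6.56) = (-0.1712, 1.496, 1.3776)

(-0.1712, 1.496, 1.3776)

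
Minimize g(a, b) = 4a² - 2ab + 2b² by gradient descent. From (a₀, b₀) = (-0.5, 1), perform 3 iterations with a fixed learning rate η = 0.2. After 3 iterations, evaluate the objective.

∇g = (8a - 2b, -2a + 4b)
(a₁, b₁) = (-0.5, 1) − 0.2·(-6, 5) = (0.7, 0)
(a₂, b₂) = (0.7, 0) − 0.2·(5.6, -1.4) = (-0.42, 0.28)
(a₃, b₃) = (-0.42, 0.28) − 0.2·(-3.92, 1.96) = (0.364, -0.112)
g(0.364, -0.112) = 0.636608

0.636608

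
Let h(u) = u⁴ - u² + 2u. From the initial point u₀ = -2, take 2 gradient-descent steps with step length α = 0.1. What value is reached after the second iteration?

0.4336

h′(u) = 4u³ - 2u + 2
u₁ = -2 − 0.1·(-26) = 0.6
u₂ = 0.6 − 0.1·1.664 = 0.4336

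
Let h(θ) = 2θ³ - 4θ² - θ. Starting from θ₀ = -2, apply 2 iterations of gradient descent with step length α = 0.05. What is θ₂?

h′(θ) = 6θ² - 8θ - 1
θ₁ = -2 − 0.05·39 = -3.95
θ₂ = -3.95 − 0.05·124.215 = -10.16075

-10.16075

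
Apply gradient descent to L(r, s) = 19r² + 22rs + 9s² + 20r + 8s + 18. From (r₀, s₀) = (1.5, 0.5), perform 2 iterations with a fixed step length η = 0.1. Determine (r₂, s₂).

∇L = (38r + 22s + 20, 22r + 18s + 8)
(r₁, s₁) = (1.5, 0.5) − 0.1·(88, 50) = (-7.3, -4.5)
(r₂, s₂) = (-7.3, -4.5) − 0.1·(-356.4, -233.6) = (28.34, 18.86)

(28.34, 18.86)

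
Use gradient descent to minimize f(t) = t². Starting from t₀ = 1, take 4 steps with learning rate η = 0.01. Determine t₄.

f′(t) = 2t
Step 1: f′(1) = 2; t₁ = 1 − 0.01·2 = 0.98
Step 2: f′(0.98) = 1.96; t₂ = 0.98 − 0.01·1.96 = 0.9604
Step 3: f′(0.9604) = 1.9208; t₃ = 0.9604 − 0.01·1.9208 = 0.941192
Step 4: f′(0.941192) = 1.882384; t₄ = 0.941192 − 0.01·1.882384 = 0.92236816

0.92236816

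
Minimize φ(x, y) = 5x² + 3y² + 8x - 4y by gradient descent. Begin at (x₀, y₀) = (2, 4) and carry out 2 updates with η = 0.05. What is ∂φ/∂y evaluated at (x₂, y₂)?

∇φ = (10x + 8, 6y - 4)
Step 1: at (2, 4), ∇φ = (28, 20) → (2, 4) − 0.05·(28, 20) = (0.6, 3)
Step 2: at (0.6, 3), ∇φ = (14, 14) → (0.6, 3) − 0.05·(14, 14) = (-0.1, 2.3)
∂φ/∂y at (-0.1, 2.3) = 9.8

9.8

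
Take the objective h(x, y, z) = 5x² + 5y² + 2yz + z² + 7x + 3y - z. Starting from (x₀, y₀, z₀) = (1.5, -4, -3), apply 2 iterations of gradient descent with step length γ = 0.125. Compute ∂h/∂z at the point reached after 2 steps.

-4

∇h = (10x + 7, 10y + 2z + 3, 2y + 2z - 1)
(x₁, y₁, z₁) = (1.5, -4, -3) − 0.125·(22, -43, -15) = (-1.25, 1.375, -1.125)
(x₂, y₂, z₂) = (-1.25, 1.375, -1.125) − 0.125·(-5.5, 14.5, -0.5) = (-0.5625, -0.4375, -1.0625)
∂h/∂z at (-0.5625, -0.4375, -1.0625) = -4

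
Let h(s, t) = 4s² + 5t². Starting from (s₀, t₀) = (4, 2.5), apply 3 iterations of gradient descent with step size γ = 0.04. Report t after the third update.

0.54

∇h = (8s, 10t)
Step 1: at (4, 2.5), ∇h = (32, 25) → (4, 2.5) − 0.04·(32, 25) = (2.72, 1.5)
Step 2: at (2.72, 1.5), ∇h = (21.76, 15) → (2.72, 1.5) − 0.04·(21.76, 15) = (1.8496, 0.9)
Step 3: at (1.8496, 0.9), ∇h = (14.7968, 9) → (1.8496, 0.9) − 0.04·(14.7968, 9) = (1.257728, 0.54)
t = 0.54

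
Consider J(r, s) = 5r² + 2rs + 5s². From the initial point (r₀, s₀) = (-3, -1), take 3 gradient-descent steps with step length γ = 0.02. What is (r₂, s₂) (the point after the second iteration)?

(-1.8608, -0.4496)

∇J = (10r + 2s, 2r + 10s)
(r₁, s₁) = (-3, -1) − 0.02·(-32, -16) = (-2.36, -0.68)
(r₂, s₂) = (-2.36, -0.68) − 0.02·(-24.96, -11.52) = (-1.8608, -0.4496)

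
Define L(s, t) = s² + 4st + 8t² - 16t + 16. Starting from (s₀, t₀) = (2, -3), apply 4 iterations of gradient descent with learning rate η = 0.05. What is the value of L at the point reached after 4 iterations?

∇L = (2s + 4t, 4s + 16t - 16)
Step 1: at (2, -3), ∇L = (-8, -56) → (2, -3) − 0.05·(-8, -56) = (2.4, -0.2)
Step 2: at (2.4, -0.2), ∇L = (4, -9.6) → (2.4, -0.2) − 0.05·(4, -9.6) = (2.2, 0.28)
Step 3: at (2.2, 0.28), ∇L = (5.52, -2.72) → (2.2, 0.28) − 0.05·(5.52, -2.72) = (1.924, 0.416)
Step 4: at (1.924, 0.416), ∇L = (5.512, -1.648) → (1.924, 0.416) − 0.05·(5.512, -1.648) = (1.6484, 0.4984)
L(1.6484, 0.4984) = 16.01629328

16.01629328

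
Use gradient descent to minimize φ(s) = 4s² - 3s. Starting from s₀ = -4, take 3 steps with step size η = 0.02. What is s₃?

-2.21808

φ′(s) = 8s - 3
s₁ = -4 − 0.02·(-35) = -3.3
s₂ = -3.3 − 0.02·(-29.4) = -2.712
s₃ = -2.712 − 0.02·(-24.696) = -2.21808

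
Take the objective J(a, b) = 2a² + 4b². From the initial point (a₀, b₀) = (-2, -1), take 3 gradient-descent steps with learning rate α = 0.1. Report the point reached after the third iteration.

(-0.432, -0.008)

∇J = (4a, 8b)
(a₁, b₁) = (-2, -1) − 0.1·(-8, -8) = (-1.2, -0.2)
(a₂, b₂) = (-1.2, -0.2) − 0.1·(-4.8, -1.6) = (-0.72, -0.04)
(a₃, b₃) = (-0.72, -0.04) − 0.1·(-2.88, -0.32) = (-0.432, -0.008)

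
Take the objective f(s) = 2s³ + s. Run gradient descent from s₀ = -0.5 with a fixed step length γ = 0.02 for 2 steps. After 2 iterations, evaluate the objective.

f′(s) = 6s² + 1
Step 1: f′(-0.5) = 2.5; s₁ = -0.5 − 0.02·2.5 = -0.55
Step 2: f′(-0.55) = 2.815; s₂ = -0.55 − 0.02·2.815 = -0.6063
f(-0.6063) = -1.052051384094

-1.052051384094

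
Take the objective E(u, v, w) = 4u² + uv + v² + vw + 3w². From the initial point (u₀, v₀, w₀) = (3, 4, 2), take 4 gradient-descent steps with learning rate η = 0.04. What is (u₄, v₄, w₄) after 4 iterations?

∇E = (8u + v, u + 2v + w, v + 6w)
(u₁, v₁, w₁) = (3, 4, 2) − 0.04·(28, 13, 16) = (1.88, 3.48, 1.36)
(u₂, v₂, w₂) = (1.88, 3.48, 1.36) − 0.04·(18.52, 10.2, 11.64) = (1.1392, 3.072, 0.8944)
(u₃, v₃, w₃) = (1.1392, 3.072, 0.8944) − 0.04·(12.1856, 8.1776, 8.4384) = (0.651776, 2.744896, 0.556864)
(u₄, v₄, w₄) = (0.651776, 2.744896, 0.556864) − 0.04·(7.959104, 6.698432, 6.08608) = (0.33341184, 2.47695872, 0.3134208)

(0.33341184, 2.47695872, 0.3134208)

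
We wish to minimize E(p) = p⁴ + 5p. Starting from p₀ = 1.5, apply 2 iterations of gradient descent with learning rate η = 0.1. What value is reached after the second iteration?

E′(p) = 4p³ + 5
Step 1: E′(1.5) = 18.5; p₁ = 1.5 − 0.1·18.5 = -0.35
Step 2: E′(-0.35) = 4.8285; p₂ = -0.35 − 0.1·4.8285 = -0.83285

-0.83285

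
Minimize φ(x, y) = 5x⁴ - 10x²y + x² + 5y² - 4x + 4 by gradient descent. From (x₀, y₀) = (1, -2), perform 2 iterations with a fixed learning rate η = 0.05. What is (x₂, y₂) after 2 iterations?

∇φ = (20x³ - 20xy + 2x - 4, -10x² + 10y)
Step 1: at (1, -2), ∇φ = (58, -30) → (1, -2) − 0.05·(58, -30) = (-1.9, -0.5)
Step 2: at (-1.9, -0.5), ∇φ = (-163.98, -41.1) → (-1.9, -0.5) − 0.05·(-163.98, -41.1) = (6.299, 1.555)

(6.299, 1.555)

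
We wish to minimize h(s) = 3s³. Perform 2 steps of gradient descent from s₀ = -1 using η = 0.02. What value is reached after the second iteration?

-1.430632

h′(s) = 9s²
s₁ = -1 − 0.02·9 = -1.18
s₂ = -1.18 − 0.02·12.5316 = -1.430632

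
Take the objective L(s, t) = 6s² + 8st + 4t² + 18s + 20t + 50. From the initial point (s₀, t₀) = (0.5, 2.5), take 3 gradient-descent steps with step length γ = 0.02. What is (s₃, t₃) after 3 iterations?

∇L = (12s + 8t + 18, 8s + 8t + 20)
(s₁, t₁) = (0.5, 2.5) − 0.02·(44, 44) = (-0.38, 1.62)
(s₂, t₂) = (-0.38, 1.62) − 0.02·(26.4, 29.92) = (-0.908, 1.0216)
(s₃, t₃) = (-0.908, 1.0216) − 0.02·(15.2768, 20.9088) = (-1.213536, 0.603424)

(-1.213536, 0.603424)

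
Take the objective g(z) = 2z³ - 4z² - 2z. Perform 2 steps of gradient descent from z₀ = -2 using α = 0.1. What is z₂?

-30.424

g′(z) = 6z² - 8z - 2
z₁ = -2 − 0.1·38 = -5.8
z₂ = -5.8 − 0.1·246.24 = -30.424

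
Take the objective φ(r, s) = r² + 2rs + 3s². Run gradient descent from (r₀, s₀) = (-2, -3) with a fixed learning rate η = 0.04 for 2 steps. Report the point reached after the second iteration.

∇φ = (2r + 2s, 2r + 6s)
(r₁, s₁) = (-2, -3) − 0.04·(-10, -22) = (-1.6, -2.12)
(r₂, s₂) = (-1.6, -2.12) − 0.04·(-7.44, -15.92) = (-1.3024, -1.4832)

(-1.3024, -1.4832)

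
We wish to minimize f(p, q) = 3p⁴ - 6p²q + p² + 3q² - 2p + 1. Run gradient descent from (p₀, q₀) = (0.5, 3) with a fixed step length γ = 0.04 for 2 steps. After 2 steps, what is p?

1.7024

∇f = (12p³ - 12pq + 2p - 2, -6p² + 6q)
(p₁, q₁) = (0.5, 3) − 0.04·(-17.5, 16.5) = (1.2, 2.34)
(p₂, q₂) = (1.2, 2.34) − 0.04·(-12.56, 5.4) = (1.7024, 2.124)
p = 1.7024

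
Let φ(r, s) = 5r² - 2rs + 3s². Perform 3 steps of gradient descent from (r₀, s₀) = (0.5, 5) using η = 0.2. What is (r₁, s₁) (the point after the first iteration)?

∇φ = (10r - 2s, -2r + 6s)
Step 1: at (0.5, 5), ∇φ = (-5, 29) → (0.5, 5) − 0.2·(-5, 29) = (1.5, -0.8)

(1.5, -0.8)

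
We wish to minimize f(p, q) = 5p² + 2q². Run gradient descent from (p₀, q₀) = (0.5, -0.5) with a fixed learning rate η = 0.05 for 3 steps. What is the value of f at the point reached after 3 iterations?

0.15060325

∇f = (10p, 4q)
Step 1: at (0.5, -0.5), ∇f = (5, -2) → (0.5, -0.5) − 0.05·(5, -2) = (0.25, -0.4)
Step 2: at (0.25, -0.4), ∇f = (2.5, -1.6) → (0.25, -0.4) − 0.05·(2.5, -1.6) = (0.125, -0.32)
Step 3: at (0.125, -0.32), ∇f = (1.25, -1.28) → (0.125, -0.32) − 0.05·(1.25, -1.28) = (0.0625, -0.256)
f(0.0625, -0.256) = 0.15060325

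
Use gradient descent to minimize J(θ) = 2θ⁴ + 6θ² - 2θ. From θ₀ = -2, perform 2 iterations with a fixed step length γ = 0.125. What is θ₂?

-795.828125

J′(θ) = 8θ³ + 12θ - 2
θ₁ = -2 − 0.125·(-90) = 9.25
θ₂ = 9.25 − 0.125·6440.625 = -795.828125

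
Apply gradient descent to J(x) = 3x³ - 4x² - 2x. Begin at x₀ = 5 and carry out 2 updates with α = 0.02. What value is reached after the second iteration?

1.271192

J′(x) = 9x² - 8x - 2
Step 1: J′(5) = 183; x₁ = 5 − 0.02·183 = 1.34
Step 2: J′(1.34) = 3.4404; x₂ = 1.34 − 0.02·3.4404 = 1.271192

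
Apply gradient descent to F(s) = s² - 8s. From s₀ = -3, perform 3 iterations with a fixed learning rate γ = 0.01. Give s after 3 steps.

F′(s) = 2s - 8
Step 1: F′(-3) = -14; s₁ = -3 − 0.01·(-14) = -2.86
Step 2: F′(-2.86) = -13.72; s₂ = -2.86 − 0.01·(-13.72) = -2.7228
Step 3: F′(-2.7228) = -13.4456; s₃ = -2.7228 − 0.01·(-13.4456) = -2.588344

-2.588344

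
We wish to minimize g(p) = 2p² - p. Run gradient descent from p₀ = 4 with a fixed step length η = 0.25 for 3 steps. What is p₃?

g′(p) = 4p - 1
p₁ = 4 − 0.25·15 = 0.25
p₂ = 0.25 − 0.25·0 = 0.25
p₃ = 0.25 − 0.25·0 = 0.25

0.25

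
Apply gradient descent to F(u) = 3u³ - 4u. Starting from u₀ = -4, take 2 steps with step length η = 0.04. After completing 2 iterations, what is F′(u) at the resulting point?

16342.33846784

F′(u) = 9u² - 4
Step 1: F′(-4) = 140; u₁ = -4 − 0.04·140 = -9.6
Step 2: F′(-9.6) = 825.44; u₂ = -9.6 − 0.04·825.44 = -42.6176
F′(u) at (-42.6176) = 16342.33846784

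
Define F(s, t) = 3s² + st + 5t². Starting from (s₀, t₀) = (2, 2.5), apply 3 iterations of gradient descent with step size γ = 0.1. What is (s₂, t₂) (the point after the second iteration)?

∇F = (6s + t, s + 10t)
(s₁, t₁) = (2, 2.5) − 0.1·(14.5, 27) = (0.55, -0.2)
(s₂, t₂) = (0.55, -0.2) − 0.1·(3.1, -1.45) = (0.24, -0.055)

(0.24, -0.055)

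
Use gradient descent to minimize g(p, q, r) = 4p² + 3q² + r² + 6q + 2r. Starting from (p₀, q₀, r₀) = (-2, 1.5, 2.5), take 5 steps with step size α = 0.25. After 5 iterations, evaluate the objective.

12.0302734375

∇g = (8p, 6q + 6, 2r + 2)
Step 1: at (-2, 1.5, 2.5), ∇g = (-16, 15, 7) → (-2, 1.5, 2.5) − 0.25·(-16, 15, 7) = (2, -2.25, 0.75)
Step 2: at (2, -2.25, 0.75), ∇g = (16, -7.5, 3.5) → (2, -2.25, 0.75) − 0.25·(16, -7.5, 3.5) = (-2, -0.375, -0.125)
Step 3: at (-2, -0.375, -0.125), ∇g = (-16, 3.75, 1.75) → (-2, -0.375, -0.125) − 0.25·(-16, 3.75, 1.75) = (2, -1.3125, -0.5625)
Step 4: at (2, -1.3125, -0.5625), ∇g = (16, -1.875, 0.875) → (2, -1.3125, -0.5625) − 0.25·(16, -1.875, 0.875) = (-2, -0.84375, -0.78125)
Step 5: at (-2, -0.84375, -0.78125), ∇g = (-16, 0.9375, 0.4375) → (-2, -0.84375, -0.78125) − 0.25·(-16, 0.9375, 0.4375) = (2, -1.078125, -0.890625)
g(2, -1.078125, -0.890625) = 12.0302734375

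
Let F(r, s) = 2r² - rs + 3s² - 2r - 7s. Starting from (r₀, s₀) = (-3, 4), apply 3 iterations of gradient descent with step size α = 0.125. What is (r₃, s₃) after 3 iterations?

(0.42578125, 1.171875)

∇F = (4r - s - 2, -r + 6s - 7)
(r₁, s₁) = (-3, 4) − 0.125·(-18, 20) = (-0.75, 1.5)
(r₂, s₂) = (-0.75, 1.5) − 0.125·(-6.5, 2.75) = (0.0625, 1.15625)
(r₃, s₃) = (0.0625, 1.15625) − 0.125·(-2.90625, -0.125) = (0.42578125, 1.171875)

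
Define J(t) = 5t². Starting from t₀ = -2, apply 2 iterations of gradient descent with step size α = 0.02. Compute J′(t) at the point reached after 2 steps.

J′(t) = 10t
t₁ = -2 − 0.02·(-20) = -1.6
t₂ = -1.6 − 0.02·(-16) = -1.28
J′(t) at (-1.28) = -12.8

-12.8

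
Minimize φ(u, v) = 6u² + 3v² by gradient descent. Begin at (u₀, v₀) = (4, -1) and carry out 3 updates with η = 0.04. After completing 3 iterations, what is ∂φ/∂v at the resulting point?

∇φ = (12u, 6v)
Step 1: at (4, -1), ∇φ = (48, -6) → (4, -1) − 0.04·(48, -6) = (2.08, -0.76)
Step 2: at (2.08, -0.76), ∇φ = (24.96, -4.56) → (2.08, -0.76) − 0.04·(24.96, -4.56) = (1.0816, -0.5776)
Step 3: at (1.0816, -0.5776), ∇φ = (12.9792, -3.4656) → (1.0816, -0.5776) − 0.04·(12.9792, -3.4656) = (0.562432, -0.438976)
∂φ/∂v at (0.562432, -0.438976) = -2.633856

-2.633856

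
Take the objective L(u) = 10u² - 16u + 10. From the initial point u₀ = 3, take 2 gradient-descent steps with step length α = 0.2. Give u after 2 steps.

20.6

L′(u) = 20u - 16
u₁ = 3 − 0.2·44 = -5.8
u₂ = -5.8 − 0.2·(-132) = 20.6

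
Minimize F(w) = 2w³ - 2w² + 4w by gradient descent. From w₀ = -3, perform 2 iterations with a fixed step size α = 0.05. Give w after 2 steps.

-20.675

F′(w) = 6w² - 4w + 4
w₁ = -3 − 0.05·70 = -6.5
w₂ = -6.5 − 0.05·283.5 = -20.675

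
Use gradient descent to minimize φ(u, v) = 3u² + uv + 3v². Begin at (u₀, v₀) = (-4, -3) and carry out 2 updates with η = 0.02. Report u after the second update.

-2.9936

∇φ = (6u + v, u + 6v)
Step 1: at (-4, -3), ∇φ = (-27, -22) → (-4, -3) − 0.02·(-27, -22) = (-3.46, -2.56)
Step 2: at (-3.46, -2.56), ∇φ = (-23.32, -18.82) → (-3.46, -2.56) − 0.02·(-23.32, -18.82) = (-2.9936, -2.1836)
u = -2.9936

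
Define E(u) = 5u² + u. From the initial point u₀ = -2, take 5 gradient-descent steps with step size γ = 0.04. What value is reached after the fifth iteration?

-0.247744

E′(u) = 10u + 1
Step 1: E′(-2) = -19; u₁ = -2 − 0.04·(-19) = -1.24
Step 2: E′(-1.24) = -11.4; u₂ = -1.24 − 0.04·(-11.4) = -0.784
Step 3: E′(-0.784) = -6.84; u₃ = -0.784 − 0.04·(-6.84) = -0.5104
Step 4: E′(-0.5104) = -4.104; u₄ = -0.5104 − 0.04·(-4.104) = -0.34624
Step 5: E′(-0.34624) = -2.4624; u₅ = -0.34624 − 0.04·(-2.4624) = -0.247744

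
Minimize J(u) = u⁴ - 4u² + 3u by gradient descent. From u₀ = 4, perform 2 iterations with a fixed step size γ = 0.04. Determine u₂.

14.14984192

J′(u) = 4u³ - 8u + 3
u₁ = 4 − 0.04·227 = -5.08
u₂ = -5.08 − 0.04·(-480.746048) = 14.14984192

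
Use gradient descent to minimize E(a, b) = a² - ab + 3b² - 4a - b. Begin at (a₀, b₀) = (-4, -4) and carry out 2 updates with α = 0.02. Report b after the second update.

∇E = (2a - b - 4, -a + 6b - 1)
Step 1: at (-4, -4), ∇E = (-8, -21) → (-4, -4) − 0.02·(-8, -21) = (-3.84, -3.58)
Step 2: at (-3.84, -3.58), ∇E = (-8.1, -18.64) → (-3.84, -3.58) − 0.02·(-8.1, -18.64) = (-3.678, -3.2072)
b = -3.2072

-3.2072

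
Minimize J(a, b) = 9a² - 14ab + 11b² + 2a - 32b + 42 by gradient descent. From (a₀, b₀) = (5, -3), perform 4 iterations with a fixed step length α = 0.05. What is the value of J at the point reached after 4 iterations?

∇J = (18a - 14b + 2, -14a + 22b - 32)
Step 1: at (5, -3), ∇J = (134, -168) → (5, -3) − 0.05·(134, -168) = (-1.7, 5.4)
Step 2: at (-1.7, 5.4), ∇J = (-104.2, 110.6) → (-1.7, 5.4) − 0.05·(-104.2, 110.6) = (3.51, -0.13)
Step 3: at (3.51, -0.13), ∇J = (67, -84) → (3.51, -0.13) − 0.05·(67, -84) = (0.16, 4.07)
Step 4: at (0.16, 4.07), ∇J = (-52.1, 55.3) → (0.16, 4.07) − 0.05·(-52.1, 55.3) = (2.765, 1.305)
J(2.765, 1.305) = 42.79375

42.79375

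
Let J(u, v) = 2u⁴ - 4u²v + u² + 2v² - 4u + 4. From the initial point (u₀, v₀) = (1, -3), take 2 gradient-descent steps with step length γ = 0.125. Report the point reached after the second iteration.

(21.984375, 3.28125)

∇J = (8u³ - 8uv + 2u - 4, -4u² + 4v)
(u₁, v₁) = (1, -3) − 0.125·(30, -16) = (-2.75, -1)
(u₂, v₂) = (-2.75, -1) − 0.125·(-197.875, -34.25) = (21.984375, 3.28125)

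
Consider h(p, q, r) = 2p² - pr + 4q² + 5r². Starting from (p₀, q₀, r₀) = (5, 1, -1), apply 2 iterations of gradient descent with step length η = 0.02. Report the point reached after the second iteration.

(4.1996, 0.7056, -0.4684)

∇h = (4p - r, 8q, -p + 10r)
(p₁, q₁, r₁) = (5, 1, -1) − 0.02·(21, 8, -15) = (4.58, 0.84, -0.7)
(p₂, q₂, r₂) = (4.58, 0.84, -0.7) − 0.02·(19.02, 6.72, -11.58) = (4.1996, 0.7056, -0.4684)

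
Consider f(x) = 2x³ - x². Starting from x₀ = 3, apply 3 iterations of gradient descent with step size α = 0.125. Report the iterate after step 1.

-3

f′(x) = 6x² - 2x
x₁ = 3 − 0.125·48 = -3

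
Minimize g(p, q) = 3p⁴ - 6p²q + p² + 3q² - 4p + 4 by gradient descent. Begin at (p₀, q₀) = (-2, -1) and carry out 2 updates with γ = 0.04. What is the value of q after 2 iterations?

2.488256

∇g = (12p³ - 12pq + 2p - 4, -6p² + 6q)
Step 1: at (-2, -1), ∇g = (-128, -30) → (-2, -1) − 0.04·(-128, -30) = (3.12, 0.2)
Step 2: at (3.12, 0.2), ∇g = (359.207936, -57.2064) → (3.12, 0.2) − 0.04·(359.207936, -57.2064) = (-11.24831744, 2.488256)
q = 2.488256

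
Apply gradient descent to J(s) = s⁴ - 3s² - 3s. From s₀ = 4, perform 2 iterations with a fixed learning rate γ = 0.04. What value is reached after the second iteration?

15.70369536

J′(s) = 4s³ - 6s - 3
s₁ = 4 − 0.04·229 = -5.16
s₂ = -5.16 − 0.04·(-521.592384) = 15.70369536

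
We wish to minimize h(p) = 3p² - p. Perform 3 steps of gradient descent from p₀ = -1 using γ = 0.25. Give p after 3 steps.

0.3125

h′(p) = 6p - 1
Step 1: h′(-1) = -7; p₁ = -1 − 0.25·(-7) = 0.75
Step 2: h′(0.75) = 3.5; p₂ = 0.75 − 0.25·3.5 = -0.125
Step 3: h′(-0.125) = -1.75; p₃ = -0.125 − 0.25·(-1.75) = 0.3125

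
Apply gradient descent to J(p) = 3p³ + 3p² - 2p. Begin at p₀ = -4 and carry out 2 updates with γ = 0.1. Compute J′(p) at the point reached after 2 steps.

478014.366544

J′(p) = 9p² + 6p - 2
p₁ = -4 − 0.1·118 = -15.8
p₂ = -15.8 − 0.1·2149.96 = -230.796
J′(p) at (-230.796) = 478014.366544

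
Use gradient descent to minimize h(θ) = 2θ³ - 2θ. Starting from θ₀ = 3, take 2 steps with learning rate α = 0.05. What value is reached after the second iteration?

h′(θ) = 6θ² - 2
Step 1: h′(3) = 52; θ₁ = 3 − 0.05·52 = 0.4
Step 2: h′(0.4) = -1.04; θ₂ = 0.4 − 0.05·(-1.04) = 0.452

0.452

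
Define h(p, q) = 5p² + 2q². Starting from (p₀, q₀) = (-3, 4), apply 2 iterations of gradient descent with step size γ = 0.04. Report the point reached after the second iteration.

(-1.08, 2.8224)

∇h = (10p, 4q)
Step 1: at (-3, 4), ∇h = (-30, 16) → (-3, 4) − 0.04·(-30, 16) = (-1.8, 3.36)
Step 2: at (-1.8, 3.36), ∇h = (-18, 13.44) → (-1.8, 3.36) − 0.04·(-18, 13.44) = (-1.08, 2.8224)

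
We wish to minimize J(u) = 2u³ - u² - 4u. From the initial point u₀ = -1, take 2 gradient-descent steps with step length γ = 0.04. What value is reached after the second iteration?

-1.415744

J′(u) = 6u² - 2u - 4
Step 1: J′(-1) = 4; u₁ = -1 − 0.04·4 = -1.16
Step 2: J′(-1.16) = 6.3936; u₂ = -1.16 − 0.04·6.3936 = -1.415744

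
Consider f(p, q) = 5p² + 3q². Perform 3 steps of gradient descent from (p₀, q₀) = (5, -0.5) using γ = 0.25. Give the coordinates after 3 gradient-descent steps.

(-16.875, 0.0625)

∇f = (10p, 6q)
(p₁, q₁) = (5, -0.5) − 0.25·(50, -3) = (-7.5, 0.25)
(p₂, q₂) = (-7.5, 0.25) − 0.25·(-75, 1.5) = (11.25, -0.125)
(p₃, q₃) = (11.25, -0.125) − 0.25·(112.5, -0.75) = (-16.875, 0.0625)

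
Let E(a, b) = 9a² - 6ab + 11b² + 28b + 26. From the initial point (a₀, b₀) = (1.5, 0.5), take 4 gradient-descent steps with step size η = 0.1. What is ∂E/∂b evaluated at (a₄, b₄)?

59.76

∇E = (18a - 6b, -6a + 22b + 28)
(a₁, b₁) = (1.5, 0.5) − 0.1·(24, 30) = (-0.9, -2.5)
(a₂, b₂) = (-0.9, -2.5) − 0.1·(-1.2, -21.6) = (-0.78, -0.34)
(a₃, b₃) = (-0.78, -0.34) − 0.1·(-12, 25.2) = (0.42, -2.86)
(a₄, b₄) = (0.42, -2.86) − 0.1·(24.72, -37.44) = (-2.052, 0.884)
∂E/∂b at (-2.052, 0.884) = 59.76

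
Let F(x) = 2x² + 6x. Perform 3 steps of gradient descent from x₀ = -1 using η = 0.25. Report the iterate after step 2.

F′(x) = 4x + 6
Step 1: F′(-1) = 2; x₁ = -1 − 0.25·2 = -1.5
Step 2: F′(-1.5) = 0; x₂ = -1.5 − 0.25·0 = -1.5

-1.5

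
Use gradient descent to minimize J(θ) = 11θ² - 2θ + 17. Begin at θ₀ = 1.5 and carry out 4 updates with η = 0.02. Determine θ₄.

J′(θ) = 22θ - 2
θ₁ = 1.5 − 0.02·31 = 0.88
θ₂ = 0.88 − 0.02·17.36 = 0.5328
θ₃ = 0.5328 − 0.02·9.7216 = 0.338368
θ₄ = 0.338368 − 0.02·5.444096 = 0.22948608

0.22948608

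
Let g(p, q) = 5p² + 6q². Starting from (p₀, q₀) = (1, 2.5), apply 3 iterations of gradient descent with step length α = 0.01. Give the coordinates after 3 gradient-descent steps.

(0.729, 1.70368)

∇g = (10p, 12q)
(p₁, q₁) = (1, 2.5) − 0.01·(10, 30) = (0.9, 2.2)
(p₂, q₂) = (0.9, 2.2) − 0.01·(9, 26.4) = (0.81, 1.936)
(p₃, q₃) = (0.81, 1.936) − 0.01·(8.1, 23.232) = (0.729, 1.70368)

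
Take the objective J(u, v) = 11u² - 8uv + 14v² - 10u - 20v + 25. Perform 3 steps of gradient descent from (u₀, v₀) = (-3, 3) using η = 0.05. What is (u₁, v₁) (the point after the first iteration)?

∇J = (22u - 8v - 10, -8u + 28v - 20)
Step 1: at (-3, 3), ∇J = (-100, 88) → (-3, 3) − 0.05·(-100, 88) = (2, -1.4)

(2, -1.4)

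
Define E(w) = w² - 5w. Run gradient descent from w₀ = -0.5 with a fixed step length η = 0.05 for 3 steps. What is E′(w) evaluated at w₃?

E′(w) = 2w - 5
Step 1: E′(-0.5) = -6; w₁ = -0.5 − 0.05·(-6) = -0.2
Step 2: E′(-0.2) = -5.4; w₂ = -0.2 − 0.05·(-5.4) = 0.07
Step 3: E′(0.07) = -4.86; w₃ = 0.07 − 0.05·(-4.86) = 0.313
E′(w) at (0.313) = -4.374

-4.374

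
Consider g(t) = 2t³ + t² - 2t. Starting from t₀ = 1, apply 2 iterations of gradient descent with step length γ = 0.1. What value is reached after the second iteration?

0.424

g′(t) = 6t² + 2t - 2
t₁ = 1 − 0.1·6 = 0.4
t₂ = 0.4 − 0.1·(-0.24) = 0.424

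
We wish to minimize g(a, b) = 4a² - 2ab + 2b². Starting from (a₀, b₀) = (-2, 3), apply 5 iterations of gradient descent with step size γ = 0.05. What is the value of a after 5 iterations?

0.17331

∇g = (8a - 2b, -2a + 4b)
Step 1: at (-2, 3), ∇g = (-22, 16) → (-2, 3) − 0.05·(-22, 16) = (-0.9, 2.2)
Step 2: at (-0.9, 2.2), ∇g = (-11.6, 10.6) → (-0.9, 2.2) − 0.05·(-11.6, 10.6) = (-0.32, 1.67)
Step 3: at (-0.32, 1.67), ∇g = (-5.9, 7.32) → (-0.32, 1.67) − 0.05·(-5.9, 7.32) = (-0.025, 1.304)
Step 4: at (-0.025, 1.304), ∇g = (-2.808, 5.266) → (-0.025, 1.304) − 0.05·(-2.808, 5.266) = (0.1154, 1.0407)
Step 5: at (0.1154, 1.0407), ∇g = (-1.1582, 3.932) → (0.1154, 1.0407) − 0.05·(-1.1582, 3.932) = (0.17331, 0.8441)
a = 0.17331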